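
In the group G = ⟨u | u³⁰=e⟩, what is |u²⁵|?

Compute successive powers until reaching e:
  (u²⁵)¹ = u²⁵, (u²⁵)² = u²⁰, (u²⁵)³ = u¹⁵, (u²⁵)⁴ = u¹⁰, (u²⁵)⁵ = u⁵, (u²⁵)⁶ = e.
The smallest positive k with (u²⁵)ᵏ = e is 6.

Answer: 6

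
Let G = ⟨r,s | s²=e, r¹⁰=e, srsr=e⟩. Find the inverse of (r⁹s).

The order of (r⁹s) is 2 (smallest k with (r⁹s)ᵏ = e), so (r⁹s)⁻¹ = (r⁹s)¹ = r⁹s.
Check: (r⁹s) · (r⁹s) → (r⁹s) · r⁹ = s;   s · s = e, giving e as required.

Answer: r⁹s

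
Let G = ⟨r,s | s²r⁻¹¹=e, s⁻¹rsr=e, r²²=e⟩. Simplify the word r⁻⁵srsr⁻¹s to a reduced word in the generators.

Multiply left to right, reducing at each step:
  (r¹⁷) · s = r⁶s⁻¹
  (r⁶s⁻¹) · r = r⁵s⁻¹
  (r⁵s⁻¹) · s = r⁵
  (r⁵) · r⁻¹ = r⁴
  (r⁴) · s = r⁴s

Answer: r⁴s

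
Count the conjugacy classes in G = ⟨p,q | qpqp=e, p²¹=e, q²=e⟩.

The conjugacy classes (representative and size) are:
  [e] (size 1), [p²⁰] (size 2), [p²] (size 2), [p³] (size 2), [p¹⁷] (size 2), [p⁵] (size 2), [p⁶] (size 2), [p⁷] (size 2), [p⁸] (size 2), [p⁹] (size 2), [p¹⁰] (size 2), [q] (size 21).
Class equation: 1 + 2 + 2 + 2 + 2 + 2 + 2 + 2 + 2 + 2 + 2 + 21 = 42 = |G|. So G has 12 conjugacy classes.

Answer: 12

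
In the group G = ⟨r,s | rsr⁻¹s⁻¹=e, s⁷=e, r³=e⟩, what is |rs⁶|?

Compute successive powers until reaching e:
  (rs⁶)¹ = rs⁶, (rs⁶)² = r²s⁵, (rs⁶)³ = s⁴, (rs⁶)⁴ = rs³, (rs⁶)⁵ = r²s², (rs⁶)⁶ = s, (rs⁶)⁷ = r, (rs⁶)⁸ = r²s⁶, (rs⁶)⁹ = s⁵, (rs⁶)¹⁰ = rs⁴, (rs⁶)¹¹ = r²s³, (rs⁶)¹² = s², (rs⁶)¹³ = rs, (rs⁶)¹⁴ = r², (rs⁶)¹⁵ = s⁶, (rs⁶)¹⁶ = rs⁵, (rs⁶)¹⁷ = r²s⁴, (rs⁶)¹⁸ = s³, (rs⁶)¹⁹ = rs², (rs⁶)²⁰ = r²s, (rs⁶)²¹ = e.
The smallest positive k with (rs⁶)ᵏ = e is 21.

Answer: 21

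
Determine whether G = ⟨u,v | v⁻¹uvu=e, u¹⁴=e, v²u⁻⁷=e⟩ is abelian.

u·v = uv but v·u = u⁶v⁻¹, so u·v ≠ v·u and G is not abelian.

Answer: No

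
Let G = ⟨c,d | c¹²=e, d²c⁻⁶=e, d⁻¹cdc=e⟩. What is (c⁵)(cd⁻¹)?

Compute (c⁵) · (cd⁻¹) by multiplying left to right and reducing via the relations at each step:
  (c⁵) · c = c⁶
  (c⁶) · d⁻¹ = d

Answer: d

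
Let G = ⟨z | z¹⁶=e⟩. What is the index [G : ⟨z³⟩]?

First find ord(z³) by computing successive powers:
  (z³)¹ = z³, (z³)² = z⁶, (z³)³ = z⁹, (z³)⁴ = z¹², (z³)⁵ = z¹⁵, (z³)⁶ = z², (z³)⁷ = z⁵, (z³)⁸ = z⁸, (z³)⁹ = z¹¹, (z³)¹⁰ = z¹⁴, (z³)¹¹ = z, (z³)¹² = z⁴, (z³)¹³ = z⁷, (z³)¹⁴ = z¹⁰, (z³)¹⁵ = z¹³, (z³)¹⁶ = e.
So |⟨z³⟩| = ord(z³) = 16. With |G| = 16, by Lagrange [G : ⟨z³⟩] = 16/16 = 1.

Answer: 1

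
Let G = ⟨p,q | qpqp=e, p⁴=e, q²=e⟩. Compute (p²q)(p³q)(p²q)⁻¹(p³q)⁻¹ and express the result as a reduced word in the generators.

[(p²q), (p³q)] = (p²q)·(p³q)·(p²q)⁻¹·(p³q)⁻¹.
  (p²q) · (p³q) = p³
  (p³) · (p²q) = pq
  (pq) · (p³q) = p²

Answer: p²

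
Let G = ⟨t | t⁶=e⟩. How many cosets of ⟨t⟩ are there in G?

First find ord(t) by computing successive powers:
  t¹ = t, t² = t², t³ = t³, t⁴ = t⁴, t⁵ = t⁵, t⁶ = e.
So |⟨t⟩| = ord(t) = 6. With |G| = 6, by Lagrange [G : ⟨t⟩] = 6/6 = 1.

Answer: 1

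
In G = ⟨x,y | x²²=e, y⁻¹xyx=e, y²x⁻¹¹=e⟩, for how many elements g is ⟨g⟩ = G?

⟨g⟩ = G would require ord(g) = |G| = 44, but the maximum element order in G is 22 < 44. So G is not cyclic and no single element generates it: the count is 0.

Answer: 0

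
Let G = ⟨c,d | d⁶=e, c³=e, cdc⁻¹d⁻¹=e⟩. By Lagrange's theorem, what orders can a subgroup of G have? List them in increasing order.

|G| = 18 = 2 · 3². By Lagrange's theorem the order of any subgroup divides 18; the divisors of 18 are 1, 2, 3, 6, 9, 18.

Answer: 1, 2, 3, 6, 9, 18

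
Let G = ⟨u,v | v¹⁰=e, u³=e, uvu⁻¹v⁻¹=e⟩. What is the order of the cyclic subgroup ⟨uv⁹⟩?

|⟨uv⁹⟩| equals the order of uv⁹. Compute successive powers until reaching e:
  (uv⁹)¹ = uv⁹, (uv⁹)² = u²v⁸, (uv⁹)³ = v⁷, (uv⁹)⁴ = uv⁶, (uv⁹)⁵ = u²v⁵, (uv⁹)⁶ = v⁴, (uv⁹)⁷ = uv³, (uv⁹)⁸ = u²v², (uv⁹)⁹ = v, (uv⁹)¹⁰ = u, (uv⁹)¹¹ = u²v⁹, (uv⁹)¹² = v⁸, (uv⁹)¹³ = uv⁷, (uv⁹)¹⁴ = u²v⁶, (uv⁹)¹⁵ = v⁵, (uv⁹)¹⁶ = uv⁴, (uv⁹)¹⁷ = u²v³, (uv⁹)¹⁸ = v², (uv⁹)¹⁹ = uv, (uv⁹)²⁰ = u², (uv⁹)²¹ = v⁹, (uv⁹)²² = uv⁸, (uv⁹)²³ = u²v⁷, (uv⁹)²⁴ = v⁶, (uv⁹)²⁵ = uv⁵, (uv⁹)²⁶ = u²v⁴, (uv⁹)²⁷ = v³, (uv⁹)²⁸ = uv², (uv⁹)²⁹ = u²v, (uv⁹)³⁰ = e.
The smallest positive k with (uv⁹)ᵏ = e is 30, so |⟨uv⁹⟩| = 30.

Answer: 30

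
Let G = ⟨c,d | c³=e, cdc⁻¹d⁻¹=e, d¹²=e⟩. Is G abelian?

Each pair of generators commutes: c·d = cd = d·c. Since the generators pairwise commute, every element of G commutes with every other, so G is abelian.

Answer: Yes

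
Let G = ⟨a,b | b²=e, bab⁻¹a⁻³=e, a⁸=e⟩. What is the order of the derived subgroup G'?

G' = [G, G] is generated by all commutators. The generator-pair commutators are: [a, b] = a⁶.
The subgroup they normally generate is {e, a², a⁴, a⁶}, of order 4.
Check: |G/G'| = 16/4 = 4 is the order of the abelianisation.

Answer: 4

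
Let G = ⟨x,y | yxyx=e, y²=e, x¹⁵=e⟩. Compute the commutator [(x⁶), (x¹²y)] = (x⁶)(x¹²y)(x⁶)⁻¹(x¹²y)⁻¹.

[(x⁶), (x¹²y)] = (x⁶)·(x¹²y)·(x⁶)⁻¹·(x¹²y)⁻¹.
  (x⁶) · (x¹²y) = x³y
  (x³y) · (x⁹) = x⁹y
  (x⁹y) · (x¹²y) = x¹²

Answer: x¹²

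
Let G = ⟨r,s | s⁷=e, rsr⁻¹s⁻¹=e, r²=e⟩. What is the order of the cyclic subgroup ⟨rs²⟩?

|⟨rs²⟩| equals the order of rs². Compute successive powers until reaching e:
  (rs²)¹ = rs², (rs²)² = s⁴, (rs²)³ = rs⁶, (rs²)⁴ = s, (rs²)⁵ = rs³, (rs²)⁶ = s⁵, (rs²)⁷ = r, (rs²)⁸ = s², (rs²)⁹ = rs⁴, (rs²)¹⁰ = s⁶, (rs²)¹¹ = rs, (rs²)¹² = s³, (rs²)¹³ = rs⁵, (rs²)¹⁴ = e.
The smallest positive k with (rs²)ᵏ = e is 14, so |⟨rs²⟩| = 14.

Answer: 14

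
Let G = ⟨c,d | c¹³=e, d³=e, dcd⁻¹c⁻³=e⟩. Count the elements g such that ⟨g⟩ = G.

⟨g⟩ = G would require ord(g) = |G| = 39, but the maximum element order in G is 13 < 39. So G is not cyclic and no single element generates it: the count is 0.

Answer: 0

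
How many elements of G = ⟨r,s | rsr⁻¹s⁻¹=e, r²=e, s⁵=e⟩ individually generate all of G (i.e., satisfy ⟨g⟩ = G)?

G is cyclic of order 10. An element generates G iff its order is 10, and a cyclic group of order 10 has exactly φ(10) = 4 such elements.

Answer: 4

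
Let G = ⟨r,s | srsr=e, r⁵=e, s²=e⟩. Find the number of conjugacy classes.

The conjugacy classes (representative and size) are:
  [e] (size 1), [r] (size 2), [r²] (size 2), [s] (size 5).
Class equation: 1 + 2 + 2 + 5 = 10 = |G|. So G has 4 conjugacy classes.

Answer: 4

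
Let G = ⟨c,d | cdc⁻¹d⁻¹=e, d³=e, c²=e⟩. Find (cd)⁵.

Compute successive powers of (cd), reducing at each step:
  (cd)²: (cd) · c = d;   d · d = d²
  (cd)³: (d²) · c = cd²;   (cd²) · d = c
  (cd)⁴: c · c = e;   e · d = d
  (cd)⁵: d · c = cd;   (cd) · d = cd²

Answer: cd²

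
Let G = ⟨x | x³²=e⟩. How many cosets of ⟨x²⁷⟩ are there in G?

First find ord(x²⁷) by computing successive powers:
  (x²⁷)¹ = x²⁷, (x²⁷)² = x²², (x²⁷)³ = x¹⁷, (x²⁷)⁴ = x¹², (x²⁷)⁵ = x⁷, (x²⁷)⁶ = x², (x²⁷)⁷ = x²⁹, (x²⁷)⁸ = x²⁴, (x²⁷)⁹ = x¹⁹, (x²⁷)¹⁰ = x¹⁴, (x²⁷)¹¹ = x⁹, (x²⁷)¹² = x⁴, (x²⁷)¹³ = x³¹, (x²⁷)¹⁴ = x²⁶, (x²⁷)¹⁵ = x²¹, (x²⁷)¹⁶ = x¹⁶, (x²⁷)¹⁷ = x¹¹, (x²⁷)¹⁸ = x⁶, (x²⁷)¹⁹ = x, (x²⁷)²⁰ = x²⁸, (x²⁷)²¹ = x²³, (x²⁷)²² = x¹⁸, (x²⁷)²³ = x¹³, (x²⁷)²⁴ = x⁸, (x²⁷)²⁵ = x³, (x²⁷)²⁶ = x³⁰, (x²⁷)²⁷ = x²⁵, (x²⁷)²⁸ = x²⁰, (x²⁷)²⁹ = x¹⁵, (x²⁷)³⁰ = x¹⁰, (x²⁷)³¹ = x⁵, (x²⁷)³² = e.
So |⟨x²⁷⟩| = ord(x²⁷) = 32. With |G| = 32, by Lagrange [G : ⟨x²⁷⟩] = 32/32 = 1.

Answer: 1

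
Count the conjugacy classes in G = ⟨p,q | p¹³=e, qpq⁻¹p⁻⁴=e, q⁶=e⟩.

The conjugacy classes (representative and size) are:
  [e] (size 1), [p⁴] (size 6), [p¹¹] (size 6), [p⁷q] (size 13), [p⁸q²] (size 13), [p¹²q³] (size 13), [p⁵q⁴] (size 13), [p¹¹q⁵] (size 13).
Class equation: 1 + 6 + 6 + 13 + 13 + 13 + 13 + 13 = 78 = |G|. So G has 8 conjugacy classes.

Answer: 8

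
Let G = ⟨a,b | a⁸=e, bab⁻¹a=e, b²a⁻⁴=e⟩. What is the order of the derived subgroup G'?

G' = [G, G] is generated by all commutators. The generator-pair commutators are: [a, b] = a².
The subgroup they normally generate is {e, a², a⁴, a⁶}, of order 4.
Check: |G/G'| = 16/4 = 4 is the order of the abelianisation.

Answer: 4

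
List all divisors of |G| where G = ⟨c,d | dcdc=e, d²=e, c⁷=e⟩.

|G| = 14 = 2 · 7. By Lagrange's theorem the order of any subgroup divides 14; the divisors of 14 are 1, 2, 7, 14.

Answer: 1, 2, 7, 14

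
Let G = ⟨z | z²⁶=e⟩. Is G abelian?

G has a single generator, so G is cyclic and hence abelian.

Answer: Yes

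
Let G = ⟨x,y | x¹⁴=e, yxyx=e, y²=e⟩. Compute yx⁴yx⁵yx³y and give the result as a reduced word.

Multiply left to right, reducing at each step:
  y · x⁴ = x¹⁰y
  (x¹⁰y) · y = x¹⁰
  (x¹⁰) · x⁵ = x
  x · y = xy
  (xy) · x³ = x¹²y
  (x¹²y) · y = x¹²

Answer: x¹²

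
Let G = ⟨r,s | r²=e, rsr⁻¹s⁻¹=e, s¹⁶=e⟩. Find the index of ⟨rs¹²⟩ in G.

First find ord(rs¹²) by computing successive powers:
  (rs¹²)¹ = rs¹², (rs¹²)² = s⁸, (rs¹²)³ = rs⁴, (rs¹²)⁴ = e.
So |⟨rs¹²⟩| = ord(rs¹²) = 4. With |G| = 32, by Lagrange [G : ⟨rs¹²⟩] = 32/4 = 8.

Answer: 8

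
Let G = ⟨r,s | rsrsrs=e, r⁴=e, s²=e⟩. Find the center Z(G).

An element z ∈ Z(G) iff z commutes with every generator.
For example e is central: e·r = r = r·e; e·s = s = s·e.
Whereas r ∉ Z(G) since r·s = rs ≠ sr = s·r.
Checking each of the 24 elements this way gives Z(G) = {e}, of order 1.

Answer: {e}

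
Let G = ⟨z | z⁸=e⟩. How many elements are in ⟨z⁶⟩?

|⟨z⁶⟩| equals the order of z⁶. Compute successive powers until reaching e:
  (z⁶)¹ = z⁶, (z⁶)² = z⁴, (z⁶)³ = z², (z⁶)⁴ = e.
The smallest positive k with (z⁶)ᵏ = e is 4, so |⟨z⁶⟩| = 4.

Answer: 4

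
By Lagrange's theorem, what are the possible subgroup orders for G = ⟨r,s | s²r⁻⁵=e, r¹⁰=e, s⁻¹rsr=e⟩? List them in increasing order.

|G| = 20 = 2² · 5. By Lagrange's theorem the order of any subgroup divides 20; the divisors of 20 are 1, 2, 4, 5, 10, 20.

Answer: 1, 2, 4, 5, 10, 20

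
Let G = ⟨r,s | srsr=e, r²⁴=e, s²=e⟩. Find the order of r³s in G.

Compute successive powers until reaching e:
  (r³s)¹ = r³s, (r³s)² = e.
The smallest positive k with (r³s)ᵏ = e is 2.

Answer: 2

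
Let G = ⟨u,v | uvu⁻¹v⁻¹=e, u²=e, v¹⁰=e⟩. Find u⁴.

Compute successive powers of u, reducing at each step:
  u²: u · u = e
  u³: e · u = u
  u⁴: u · u = e

Answer: e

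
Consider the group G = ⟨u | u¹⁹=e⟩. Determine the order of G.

G is generated by a single element, so G is cyclic. The relator gives u¹⁹ = e and no smaller power is forced to be e, so the 19 powers {e, u, u², u³, u⁴, u⁵, u⁶, u⁷, u⁸, u⁹, u¹², u¹³, u¹¹, u¹⁰, u¹⁴, u¹⁵, u¹⁶, u¹⁷, u¹⁸} are distinct. Hence |G| = 19.

Answer: 19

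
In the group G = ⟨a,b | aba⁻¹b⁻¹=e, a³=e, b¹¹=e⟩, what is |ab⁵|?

Compute successive powers until reaching e:
  (ab⁵)¹ = ab⁵, (ab⁵)² = a²b¹⁰, (ab⁵)³ = b⁴, (ab⁵)⁴ = ab⁹, (ab⁵)⁵ = a²b³, (ab⁵)⁶ = b⁸, (ab⁵)⁷ = ab², (ab⁵)⁸ = a²b⁷, (ab⁵)⁹ = b, (ab⁵)¹⁰ = ab⁶, (ab⁵)¹¹ = a², (ab⁵)¹² = b⁵, (ab⁵)¹³ = ab¹⁰, (ab⁵)¹⁴ = a²b⁴, (ab⁵)¹⁵ = b⁹, (ab⁵)¹⁶ = ab³, (ab⁵)¹⁷ = a²b⁸, (ab⁵)¹⁸ = b², (ab⁵)¹⁹ = ab⁷, (ab⁵)²⁰ = a²b, (ab⁵)²¹ = b⁶, (ab⁵)²² = a, (ab⁵)²³ = a²b⁵, (ab⁵)²⁴ = b¹⁰, (ab⁵)²⁵ = ab⁴, (ab⁵)²⁶ = a²b⁹, (ab⁵)²⁷ = b³, (ab⁵)²⁸ = ab⁸, (ab⁵)²⁹ = a²b², (ab⁵)³⁰ = b⁷, (ab⁵)³¹ = ab, (ab⁵)³² = a²b⁶, (ab⁵)³³ = e.
The smallest positive k with (ab⁵)ᵏ = e is 33.

Answer: 33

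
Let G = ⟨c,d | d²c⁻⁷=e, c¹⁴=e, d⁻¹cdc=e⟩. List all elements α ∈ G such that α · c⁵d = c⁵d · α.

⟨c⁵d⟩ ⊆ C_G(c⁵d) since powers of c⁵d commute with c⁵d; so |C_G(c⁵d)| ≥ |⟨c⁵d⟩| = 4.
By orbit–stabilizer, |C_G(c⁵d)| = |G| / |conj. class of c⁵d| = 28 / 7 = 4.
The 4 elements commuting with c⁵d are {e, c⁷, c⁵d, c⁵d⁻¹}.

Answer: {e, c⁷, c⁵d, c⁵d⁻¹}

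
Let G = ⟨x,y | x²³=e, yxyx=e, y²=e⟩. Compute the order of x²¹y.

Compute successive powers until reaching e:
  (x²¹y)¹ = x²¹y, (x²¹y)² = e.
The smallest positive k with (x²¹y)ᵏ = e is 2.

Answer: 2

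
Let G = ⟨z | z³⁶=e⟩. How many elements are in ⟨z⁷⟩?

|⟨z⁷⟩| equals the order of z⁷. Compute successive powers until reaching e:
  (z⁷)¹ = z⁷, (z⁷)² = z¹⁴, (z⁷)³ = z²¹, (z⁷)⁴ = z²⁸, (z⁷)⁵ = z³⁵, (z⁷)⁶ = z⁶, (z⁷)⁷ = z¹³, (z⁷)⁸ = z²⁰, (z⁷)⁹ = z²⁷, (z⁷)¹⁰ = z³⁴, (z⁷)¹¹ = z⁵, (z⁷)¹² = z¹², (z⁷)¹³ = z¹⁹, (z⁷)¹⁴ = z²⁶, (z⁷)¹⁵ = z³³, (z⁷)¹⁶ = z⁴, (z⁷)¹⁷ = z¹¹, (z⁷)¹⁸ = z¹⁸, (z⁷)¹⁹ = z²⁵, (z⁷)²⁰ = z³², (z⁷)²¹ = z³, (z⁷)²² = z¹⁰, (z⁷)²³ = z¹⁷, (z⁷)²⁴ = z²⁴, (z⁷)²⁵ = z³¹, (z⁷)²⁶ = z², (z⁷)²⁷ = z⁹, (z⁷)²⁸ = z¹⁶, (z⁷)²⁹ = z²³, (z⁷)³⁰ = z³⁰, (z⁷)³¹ = z, (z⁷)³² = z⁸, (z⁷)³³ = z¹⁵, (z⁷)³⁴ = z²², (z⁷)³⁵ = z²⁹, (z⁷)³⁶ = e.
The smallest positive k with (z⁷)ᵏ = e is 36, so |⟨z⁷⟩| = 36.

Answer: 36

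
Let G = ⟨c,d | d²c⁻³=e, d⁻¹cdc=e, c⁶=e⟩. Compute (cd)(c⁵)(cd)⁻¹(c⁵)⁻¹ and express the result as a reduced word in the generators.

[(cd), (c⁵)] = (cd)·(c⁵)·(cd)⁻¹·(c⁵)⁻¹.
  (cd) · (c⁵) = c²d
  (c²d) · (cd⁻¹) = c
  c · c = c²

Answer: c²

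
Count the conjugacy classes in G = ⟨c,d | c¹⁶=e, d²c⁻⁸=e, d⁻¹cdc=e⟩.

The conjugacy classes (representative and size) are:
  [e] (size 1), [c] (size 2), [c¹⁴] (size 2), [c³] (size 2), [c¹²] (size 2), [c⁵] (size 2), [c¹⁰] (size 2), [c⁷] (size 2), [c⁸] (size 1), [c⁶d] (size 8), [c³d⁻¹] (size 8).
Class equation: 1 + 2 + 2 + 2 + 2 + 2 + 2 + 2 + 1 + 8 + 8 = 32 = |G|. So G has 11 conjugacy classes.

Answer: 11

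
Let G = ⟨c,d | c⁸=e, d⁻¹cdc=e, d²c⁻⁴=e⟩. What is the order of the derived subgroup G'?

G' = [G, G] is generated by all commutators. The generator-pair commutators are: [c, d] = c².
The subgroup they normally generate is {e, c², c⁴, c⁶}, of order 4.
Check: |G/G'| = 16/4 = 4 is the order of the abelianisation.

Answer: 4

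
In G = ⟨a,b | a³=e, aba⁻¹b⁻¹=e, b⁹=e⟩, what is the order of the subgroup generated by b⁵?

|⟨b⁵⟩| equals the order of b⁵. Compute successive powers until reaching e:
  (b⁵)¹ = b⁵, (b⁵)² = b, (b⁵)³ = b⁶, (b⁵)⁴ = b², (b⁵)⁵ = b⁷, (b⁵)⁶ = b³, (b⁵)⁷ = b⁸, (b⁵)⁸ = b⁴, (b⁵)⁹ = e.
The smallest positive k with (b⁵)ᵏ = e is 9, so |⟨b⁵⟩| = 9.

Answer: 9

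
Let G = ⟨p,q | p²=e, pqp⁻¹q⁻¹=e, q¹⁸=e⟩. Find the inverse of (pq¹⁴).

The order of (pq¹⁴) is 18 (smallest k with (pq¹⁴)ᵏ = e), so (pq¹⁴)⁻¹ = (pq¹⁴)¹⁷ = pq⁴.
Check: (pq¹⁴) · (pq⁴) → (pq¹⁴) · p = q¹⁴;   (q¹⁴) · q⁴ = e, giving e as required.

Answer: pq⁴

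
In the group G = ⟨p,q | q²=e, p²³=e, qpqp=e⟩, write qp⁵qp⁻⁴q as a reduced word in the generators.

Multiply left to right, reducing at each step:
  q · p⁵ = p¹⁸q
  (p¹⁸q) · q = p¹⁸
  (p¹⁸) · p⁻⁴ = p¹⁴
  (p¹⁴) · q = p¹⁴q

Answer: p¹⁴q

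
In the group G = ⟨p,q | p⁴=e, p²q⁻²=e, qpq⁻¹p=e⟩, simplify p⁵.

Compute successive powers of p, reducing at each step:
  p²: p · p = p²
  p³: (p²) · p = p³
  p⁴: (p³) · p = e
  p⁵: e · p = p

Answer: p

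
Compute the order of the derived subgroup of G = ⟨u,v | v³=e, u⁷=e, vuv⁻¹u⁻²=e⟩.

G' = [G, G] is generated by all commutators. The generator-pair commutators are: [u, v] = u⁶.
The subgroup they normally generate is {e, u, u², u³, u⁴, u⁵, u⁶}, of order 7.
Check: |G/G'| = 21/7 = 3 is the order of the abelianisation.

Answer: 7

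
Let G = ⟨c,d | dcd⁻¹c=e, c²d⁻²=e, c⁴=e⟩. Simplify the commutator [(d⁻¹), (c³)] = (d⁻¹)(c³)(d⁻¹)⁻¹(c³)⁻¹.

[(d⁻¹), (c³)] = (d⁻¹)·(c³)·(d⁻¹)⁻¹·(c³)⁻¹.
  (d⁻¹) · (c³) = cd⁻¹
  (cd⁻¹) · d = c
  c · c = c²

Answer: c²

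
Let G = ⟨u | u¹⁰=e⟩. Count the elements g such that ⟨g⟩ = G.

G is cyclic of order 10. An element generates G iff its order is 10, and a cyclic group of order 10 has exactly φ(10) = 4 such elements.

Answer: 4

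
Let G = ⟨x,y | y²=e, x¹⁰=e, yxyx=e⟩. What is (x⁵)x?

Compute (x⁵) · x by multiplying left to right and reducing via the relations at each step:
  (x⁵) · x = x⁶

Answer: x⁶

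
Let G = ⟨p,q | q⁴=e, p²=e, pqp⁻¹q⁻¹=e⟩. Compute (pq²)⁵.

Compute successive powers of (pq²), reducing at each step:
  (pq²)²: (pq²) · p = q²;   (q²) · q² = e
  (pq²)³: e · p = p;   p · q² = pq²
  (pq²)⁴: (pq²) · p = q²;   (q²) · q² = e
  (pq²)⁵: e · p = p;   p · q² = pq²

Answer: pq²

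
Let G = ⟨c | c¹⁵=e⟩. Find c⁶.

Compute successive powers of c, reducing at each step:
  c²: c · c = c²
  c³: (c²) · c = c³
  c⁴: (c³) · c = c⁴
  c⁵: (c⁴) · c = c⁵
  c⁶: (c⁵) · c = c⁶

Answer: c⁶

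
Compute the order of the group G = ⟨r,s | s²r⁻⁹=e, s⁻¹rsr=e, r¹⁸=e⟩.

Enumerate words in the generators, reducing via the relations: the distinct elements are
  {e, r, s, rs, r², r³, r⁴, r⁵, r⁶, r⁷, r⁸, r⁹, r²s, r³s, r¹², r¹³, r¹¹, r¹⁰, r¹⁴, r¹⁵, r¹⁶, r¹⁷, r⁴s, r⁵s, r⁶s, r⁷s, r⁸s, s⁻¹, rs⁻¹, r²s⁻¹, r³s⁻¹, r⁴s⁻¹, r⁵s⁻¹, r⁶s⁻¹, r⁷s⁻¹, r⁸s⁻¹}.
No further products give new elements, so |G| = 36.

Answer: 36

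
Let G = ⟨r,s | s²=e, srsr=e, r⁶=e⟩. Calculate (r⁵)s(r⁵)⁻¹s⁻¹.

[(r⁵), s] = (r⁵)·s·(r⁵)⁻¹·s⁻¹.
  (r⁵) · s = r⁵s
  (r⁵s) · r = r⁴s
  (r⁴s) · s = r⁴

Answer: r⁴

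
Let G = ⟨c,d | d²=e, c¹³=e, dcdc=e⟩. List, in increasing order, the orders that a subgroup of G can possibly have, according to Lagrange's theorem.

|G| = 26 = 2 · 13. By Lagrange's theorem the order of any subgroup divides 26; the divisors of 26 are 1, 2, 13, 26.

Answer: 1, 2, 13, 26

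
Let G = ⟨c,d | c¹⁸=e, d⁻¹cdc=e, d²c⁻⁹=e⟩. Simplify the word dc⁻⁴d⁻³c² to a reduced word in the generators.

Multiply left to right, reducing at each step:
  d · c⁻⁴ = c⁴d
  (c⁴d) · d⁻³ = c¹³
  (c¹³) · c² = c¹⁵

Answer: c¹⁵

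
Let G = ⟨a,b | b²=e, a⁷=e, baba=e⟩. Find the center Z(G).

An element z ∈ Z(G) iff z commutes with every generator.
For example e is central: e·a = a = a·e; e·b = b = b·e.
Whereas a ∉ Z(G) since a·b = ab ≠ a⁶b = b·a.
Checking each of the 14 elements this way gives Z(G) = {e}, of order 1.

Answer: {e}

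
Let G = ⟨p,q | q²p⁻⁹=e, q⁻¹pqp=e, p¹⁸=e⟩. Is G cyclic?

Every cyclic group is abelian. But p·q = pq while q·p = p⁸q⁻¹, so p·q ≠ q·p and G is not abelian. Hence G is not cyclic.

Answer: No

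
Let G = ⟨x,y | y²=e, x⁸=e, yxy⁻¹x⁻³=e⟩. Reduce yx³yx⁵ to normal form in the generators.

Multiply left to right, reducing at each step:
  y · x³ = xy
  (xy) · y = x
  x · x⁵ = x⁶

Answer: x⁶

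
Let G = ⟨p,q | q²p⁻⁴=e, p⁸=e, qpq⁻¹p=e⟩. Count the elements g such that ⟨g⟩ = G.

⟨g⟩ = G would require ord(g) = |G| = 16, but the maximum element order in G is 8 < 16. So G is not cyclic and no single element generates it: the count is 0.

Answer: 0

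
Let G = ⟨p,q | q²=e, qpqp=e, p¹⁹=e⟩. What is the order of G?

Enumerate words in the generators, reducing via the relations: the distinct elements are
  {e, p, q, pq, p², p³, p⁴, p⁵, p⁶, p⁷, p⁸, p⁹, p²q, p³q, p¹², p¹³, p¹¹, p¹⁰, p¹⁴, p¹⁵, p¹⁶, p¹⁷, p¹⁸, p⁴q, p⁵q, p⁶q, p⁷q, p⁸q, p⁹q, p¹²q, p¹³q, p¹¹q, p¹⁰q, p¹⁴q, p¹⁵q, p¹⁶q, p¹⁷q, p¹⁸q}.
No further products give new elements, so |G| = 38.

Answer: 38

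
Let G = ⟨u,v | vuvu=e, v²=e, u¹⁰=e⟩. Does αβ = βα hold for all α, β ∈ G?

u·v = uv but v·u = u⁹v, so u·v ≠ v·u and G is not abelian.

Answer: No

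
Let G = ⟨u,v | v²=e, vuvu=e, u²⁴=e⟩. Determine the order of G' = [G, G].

G' = [G, G] is generated by all commutators. The generator-pair commutators are: [u, v] = u².
The subgroup they normally generate is {e, u², u⁴, u⁶, u⁸, u¹⁰, u¹², u¹⁴, u¹⁶, u¹⁸, u²⁰, u²²}, of order 12.
Check: |G/G'| = 48/12 = 4 is the order of the abelianisation.

Answer: 12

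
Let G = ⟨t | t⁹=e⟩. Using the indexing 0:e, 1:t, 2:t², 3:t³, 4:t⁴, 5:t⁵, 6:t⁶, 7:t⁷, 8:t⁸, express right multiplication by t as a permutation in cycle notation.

(0 1 2 3 4 5 6 7 8)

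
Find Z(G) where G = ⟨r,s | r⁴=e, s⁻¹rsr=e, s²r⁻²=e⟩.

An element z ∈ Z(G) iff z commutes with every generator.
For example r² is central: (r²)·r = r³ = r·(r²); (r²)·s = s⁻¹ = s·(r²).
Whereas r ∉ Z(G) since r·s = rs ≠ rs⁻¹ = s·r.
Checking each of the 8 elements this way gives Z(G) = {e, r²}, of order 2.

Answer: {e, r²}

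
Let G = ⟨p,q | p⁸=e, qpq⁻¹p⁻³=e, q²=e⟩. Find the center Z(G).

An element z ∈ Z(G) iff z commutes with every generator.
For example p⁴ is central: (p⁴)·p = p⁵ = p·(p⁴); (p⁴)·q = p⁴q = q·(p⁴).
Whereas p ∉ Z(G) since p·q = pq ≠ p³q = q·p.
Checking each of the 16 elements this way gives Z(G) = {e, p⁴}, of order 2.

Answer: {e, p⁴}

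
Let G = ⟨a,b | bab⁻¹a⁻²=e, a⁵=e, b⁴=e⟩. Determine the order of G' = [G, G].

G' = [G, G] is generated by all commutators. The generator-pair commutators are: [a, b] = a⁴.
The subgroup they normally generate is {e, a, a², a³, a⁴}, of order 5.
Check: |G/G'| = 20/5 = 4 is the order of the abelianisation.

Answer: 5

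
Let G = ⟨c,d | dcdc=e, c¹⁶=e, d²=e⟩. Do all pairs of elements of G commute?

c·d = cd but d·c = c¹⁵d, so c·d ≠ d·c and G is not abelian.

Answer: No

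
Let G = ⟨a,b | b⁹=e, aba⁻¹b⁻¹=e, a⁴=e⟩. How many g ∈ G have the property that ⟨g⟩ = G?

G is cyclic of order 36. An element generates G iff its order is 36, and a cyclic group of order 36 has exactly φ(36) = 12 such elements.

Answer: 12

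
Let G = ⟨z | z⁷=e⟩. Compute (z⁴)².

Compute successive powers of (z⁴), reducing at each step:
  (z⁴)²: (z⁴) · z⁴ = z

Answer: z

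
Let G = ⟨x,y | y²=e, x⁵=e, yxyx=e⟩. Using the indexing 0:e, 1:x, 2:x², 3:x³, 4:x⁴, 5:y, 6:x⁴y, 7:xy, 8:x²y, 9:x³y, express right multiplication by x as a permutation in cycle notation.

(0 1 2 3 4)(5 6 9 8 7)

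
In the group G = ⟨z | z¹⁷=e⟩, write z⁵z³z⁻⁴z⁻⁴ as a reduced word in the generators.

Multiply left to right, reducing at each step:
  (z⁵) · z³ = z⁸
  (z⁸) · z⁻⁴ = z⁴
  (z⁴) · z⁻⁴ = e

Answer: e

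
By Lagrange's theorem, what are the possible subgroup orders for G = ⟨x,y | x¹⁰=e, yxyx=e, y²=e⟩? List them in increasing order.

|G| = 20 = 2² · 5. By Lagrange's theorem the order of any subgroup divides 20; the divisors of 20 are 1, 2, 4, 5, 10, 20.

Answer: 1, 2, 4, 5, 10, 20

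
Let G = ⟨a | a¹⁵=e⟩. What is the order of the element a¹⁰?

Compute successive powers until reaching e:
  (a¹⁰)¹ = a¹⁰, (a¹⁰)² = a⁵, (a¹⁰)³ = e.
The smallest positive k with (a¹⁰)ᵏ = e is 3.

Answer: 3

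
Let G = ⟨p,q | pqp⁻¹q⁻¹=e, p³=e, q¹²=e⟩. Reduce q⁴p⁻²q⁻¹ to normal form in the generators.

Multiply left to right, reducing at each step:
  (q⁴) · p⁻² = pq⁴
  (pq⁴) · q⁻¹ = pq³

Answer: pq³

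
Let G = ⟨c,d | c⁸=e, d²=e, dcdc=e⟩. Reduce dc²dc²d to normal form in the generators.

Multiply left to right, reducing at each step:
  d · c² = c⁶d
  (c⁶d) · d = c⁶
  (c⁶) · c² = e
  e · d = d

Answer: d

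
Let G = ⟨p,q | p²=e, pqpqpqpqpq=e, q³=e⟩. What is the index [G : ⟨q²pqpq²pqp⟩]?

First find ord(q²pqpq²pqp) by computing successive powers:
  (q²pqpq²pqp)¹ = q²pqpq²pqp, (q²pqpq²pqp)² = pq²pq, (q²pqpq²pqp)³ = q²pqp, (q²pqpq²pqp)⁴ = pq²pqpq²pq, (q²pqpq²pqp)⁵ = e.
So |⟨q²pqpq²pqp⟩| = ord(q²pqpq²pqp) = 5. With |G| = 60, by Lagrange [G : ⟨q²pqpq²pqp⟩] = 60/5 = 12.

Answer: 12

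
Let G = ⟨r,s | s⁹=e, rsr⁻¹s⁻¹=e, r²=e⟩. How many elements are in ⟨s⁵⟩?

|⟨s⁵⟩| equals the order of s⁵. Compute successive powers until reaching e:
  (s⁵)¹ = s⁵, (s⁵)² = s, (s⁵)³ = s⁶, (s⁵)⁴ = s², (s⁵)⁵ = s⁷, (s⁵)⁶ = s³, (s⁵)⁷ = s⁸, (s⁵)⁸ = s⁴, (s⁵)⁹ = e.
The smallest positive k with (s⁵)ᵏ = e is 9, so |⟨s⁵⟩| = 9.

Answer: 9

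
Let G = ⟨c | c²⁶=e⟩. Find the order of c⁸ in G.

Compute successive powers until reaching e:
  (c⁸)¹ = c⁸, (c⁸)² = c¹⁶, (c⁸)³ = c²⁴, (c⁸)⁴ = c⁶, (c⁸)⁵ = c¹⁴, (c⁸)⁶ = c²², (c⁸)⁷ = c⁴, (c⁸)⁸ = c¹², (c⁸)⁹ = c²⁰, (c⁸)¹⁰ = c², (c⁸)¹¹ = c¹⁰, (c⁸)¹² = c¹⁸, (c⁸)¹³ = e.
The smallest positive k with (c⁸)ᵏ = e is 13.

Answer: 13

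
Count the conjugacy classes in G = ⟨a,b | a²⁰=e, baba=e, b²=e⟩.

The conjugacy classes (representative and size) are:
  [e] (size 1), [a] (size 2), [a¹⁸] (size 2), [a³] (size 2), [a⁴] (size 2), [a¹⁵] (size 2), [a¹⁴] (size 2), [a⁷] (size 2), [a¹²] (size 2), [a¹¹] (size 2), [a¹⁰] (size 1), [a¹⁸b] (size 10), [a⁵b] (size 10).
Class equation: 1 + 2 + 2 + 2 + 2 + 2 + 2 + 2 + 2 + 2 + 1 + 10 + 10 = 40 = |G|. So G has 13 conjugacy classes.

Answer: 13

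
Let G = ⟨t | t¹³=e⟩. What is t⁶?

Compute successive powers of t, reducing at each step:
  t²: t · t = t²
  t³: (t²) · t = t³
  t⁴: (t³) · t = t⁴
  t⁵: (t⁴) · t = t⁵
  t⁶: (t⁵) · t = t⁶

Answer: t⁶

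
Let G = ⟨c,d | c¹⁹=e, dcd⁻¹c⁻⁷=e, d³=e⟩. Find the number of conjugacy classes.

The conjugacy classes (representative and size) are:
  [e] (size 1), [c¹¹] (size 3), [c¹⁴] (size 3), [c⁶] (size 3), [c¹⁷] (size 3), [c¹²] (size 3), [c¹⁰] (size 3), [c²d] (size 19), [c¹⁸d²] (size 19).
Class equation: 1 + 3 + 3 + 3 + 3 + 3 + 3 + 19 + 19 = 57 = |G|. So G has 9 conjugacy classes.

Answer: 9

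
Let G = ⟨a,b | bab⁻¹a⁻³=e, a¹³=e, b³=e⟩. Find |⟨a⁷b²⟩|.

|⟨a⁷b²⟩| equals the order of a⁷b². Compute successive powers until reaching e:
  (a⁷b²)¹ = a⁷b², (a⁷b²)² = a⁵b, (a⁷b²)³ = e.
The smallest positive k with (a⁷b²)ᵏ = e is 3, so |⟨a⁷b²⟩| = 3.

Answer: 3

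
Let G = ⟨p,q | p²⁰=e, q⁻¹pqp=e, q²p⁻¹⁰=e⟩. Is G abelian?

p·q = pq but q·p = p⁹q⁻¹, so p·q ≠ q·p and G is not abelian.

Answer: No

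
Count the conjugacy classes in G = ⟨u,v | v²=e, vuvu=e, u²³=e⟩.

The conjugacy classes (representative and size) are:
  [e] (size 1), [u] (size 2), [u²¹] (size 2), [u²⁰] (size 2), [u⁴] (size 2), [u¹⁸] (size 2), [u⁶] (size 2), [u¹⁶] (size 2), [u⁸] (size 2), [u⁹] (size 2), [u¹⁰] (size 2), [u¹²] (size 2), [u¹⁸v] (size 23).
Class equation: 1 + 2 + 2 + 2 + 2 + 2 + 2 + 2 + 2 + 2 + 2 + 2 + 23 = 46 = |G|. So G has 13 conjugacy classes.

Answer: 13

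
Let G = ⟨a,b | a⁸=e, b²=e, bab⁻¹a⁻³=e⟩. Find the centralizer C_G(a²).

⟨a²⟩ ⊆ C_G(a²) since powers of a² commute with a²; so |C_G(a²)| ≥ |⟨a²⟩| = 4.
By orbit–stabilizer, |C_G(a²)| = |G| / |conj. class of a²| = 16 / 2 = 8.
The 8 elements commuting with a² are {e, a, a², a³, a⁴, a⁵, a⁶, a⁷}.

Answer: {e, a, a², a³, a⁴, a⁵, a⁶, a⁷}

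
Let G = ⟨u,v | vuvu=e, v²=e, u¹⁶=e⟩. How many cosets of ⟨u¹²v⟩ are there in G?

First find ord(u¹²v) by computing successive powers:
  (u¹²v)¹ = u¹²v, (u¹²v)² = e.
So |⟨u¹²v⟩| = ord(u¹²v) = 2. With |G| = 32, by Lagrange [G : ⟨u¹²v⟩] = 32/2 = 16.

Answer: 16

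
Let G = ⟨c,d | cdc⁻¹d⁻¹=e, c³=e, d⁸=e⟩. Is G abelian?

Each pair of generators commutes: c·d = cd = d·c. Since the generators pairwise commute, every element of G commutes with every other, so G is abelian.

Answer: Yes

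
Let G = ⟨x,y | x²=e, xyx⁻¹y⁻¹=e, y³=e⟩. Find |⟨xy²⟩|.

|⟨xy²⟩| equals the order of xy². Compute successive powers until reaching e:
  (xy²)¹ = xy², (xy²)² = y, (xy²)³ = x, (xy²)⁴ = y², (xy²)⁵ = xy, (xy²)⁶ = e.
The smallest positive k with (xy²)ᵏ = e is 6, so |⟨xy²⟩| = 6.

Answer: 6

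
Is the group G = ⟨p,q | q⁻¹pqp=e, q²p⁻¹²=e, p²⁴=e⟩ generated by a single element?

Every cyclic group is abelian. But p·q = pq while q·p = p¹¹q⁻¹, so p·q ≠ q·p and G is not abelian. Hence G is not cyclic.

Answer: No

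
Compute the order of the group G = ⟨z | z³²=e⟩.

G is generated by a single element, so G is cyclic. The relator gives z³² = e and no smaller power is forced to be e, so the 32 powers {e, z, z², z³, z⁴, z⁵, z⁶, z⁷, z⁸, z⁹, z²², z²³, z²¹, z²⁰, z²⁴, z²⁵, z²⁶, z²⁷, z²⁸, z²⁹, z³¹, z³⁰, z¹², z¹³, z¹¹, z¹⁰, z¹⁴, z¹⁵, z¹⁶, z¹⁷, z¹⁸, z¹⁹} are distinct. Hence |G| = 32.

Answer: 32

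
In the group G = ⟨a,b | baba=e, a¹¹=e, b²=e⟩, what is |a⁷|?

Compute successive powers until reaching e:
  (a⁷)¹ = a⁷, (a⁷)² = a³, (a⁷)³ = a¹⁰, (a⁷)⁴ = a⁶, (a⁷)⁵ = a², (a⁷)⁶ = a⁹, (a⁷)⁷ = a⁵, (a⁷)⁸ = a, (a⁷)⁹ = a⁸, (a⁷)¹⁰ = a⁴, (a⁷)¹¹ = e.
The smallest positive k with (a⁷)ᵏ = e is 11.

Answer: 11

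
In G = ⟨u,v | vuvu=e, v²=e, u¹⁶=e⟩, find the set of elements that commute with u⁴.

⟨u⁴⟩ ⊆ C_G(u⁴) since powers of u⁴ commute with u⁴; so |C_G(u⁴)| ≥ |⟨u⁴⟩| = 4.
By orbit–stabilizer, |C_G(u⁴)| = |G| / |conj. class of u⁴| = 32 / 2 = 16.
The 16 elements commuting with u⁴ are {e, u, u², u³, u⁴, u⁵, u⁶, u⁷, u⁸, u⁹, u¹⁰, u¹¹, u¹², u¹³, u¹⁴, u¹⁵}.

Answer: {e, u, u², u³, u⁴, u⁵, u⁶, u⁷, u⁸, u⁹, u¹⁰, u¹¹, u¹², u¹³, u¹⁴, u¹⁵}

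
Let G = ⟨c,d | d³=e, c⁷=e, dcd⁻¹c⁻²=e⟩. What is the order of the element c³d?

Compute successive powers until reaching e:
  (c³d)¹ = c³d, (c³d)² = c²d², (c³d)³ = e.
The smallest positive k with (c³d)ᵏ = e is 3.

Answer: 3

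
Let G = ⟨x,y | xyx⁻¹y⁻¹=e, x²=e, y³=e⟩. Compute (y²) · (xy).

Compute (y²) · (xy) by multiplying left to right and reducing via the relations at each step:
  (y²) · x = xy²
  (xy²) · y = x

Answer: x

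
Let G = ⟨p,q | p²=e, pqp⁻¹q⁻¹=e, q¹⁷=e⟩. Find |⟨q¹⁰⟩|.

|⟨q¹⁰⟩| equals the order of q¹⁰. Compute successive powers until reaching e:
  (q¹⁰)¹ = q¹⁰, (q¹⁰)² = q³, (q¹⁰)³ = q¹³, (q¹⁰)⁴ = q⁶, (q¹⁰)⁵ = q¹⁶, (q¹⁰)⁶ = q⁹, (q¹⁰)⁷ = q², (q¹⁰)⁸ = q¹², (q¹⁰)⁹ = q⁵, (q¹⁰)¹⁰ = q¹⁵, (q¹⁰)¹¹ = q⁸, (q¹⁰)¹² = q, (q¹⁰)¹³ = q¹¹, (q¹⁰)¹⁴ = q⁴, (q¹⁰)¹⁵ = q¹⁴, (q¹⁰)¹⁶ = q⁷, (q¹⁰)¹⁷ = e.
The smallest positive k with (q¹⁰)ᵏ = e is 17, so |⟨q¹⁰⟩| = 17.

Answer: 17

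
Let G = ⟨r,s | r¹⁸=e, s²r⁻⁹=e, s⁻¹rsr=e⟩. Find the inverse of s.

The order of s is 4 (smallest k with sᵏ = e), so s⁻¹ = s³ = s⁻¹.
Check: s · (s⁻¹) → s · s⁻¹ = e, giving e as required.

Answer: s⁻¹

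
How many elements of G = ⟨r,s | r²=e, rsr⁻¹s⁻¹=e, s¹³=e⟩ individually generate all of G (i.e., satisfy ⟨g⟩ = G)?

G is cyclic of order 26. An element generates G iff its order is 26, and a cyclic group of order 26 has exactly φ(26) = 12 such elements.

Answer: 12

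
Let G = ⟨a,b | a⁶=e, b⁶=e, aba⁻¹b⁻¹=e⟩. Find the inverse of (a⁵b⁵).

The order of (a⁵b⁵) is 6 (smallest k with (a⁵b⁵)ᵏ = e), so (a⁵b⁵)⁻¹ = (a⁵b⁵)⁵ = ab.
Check: (a⁵b⁵) · (ab) → (a⁵b⁵) · a = b⁵;   (b⁵) · b = e, giving e as required.

Answer: ab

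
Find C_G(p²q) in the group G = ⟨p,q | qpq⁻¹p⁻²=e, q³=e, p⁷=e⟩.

⟨p²q⟩ ⊆ C_G(p²q) since powers of p²q commute with p²q; so |C_G(p²q)| ≥ |⟨p²q⟩| = 3.
By orbit–stabilizer, |C_G(p²q)| = |G| / |conj. class of p²q| = 21 / 7 = 3.
The 3 elements commuting with p²q are {e, p²q, p⁶q²}.

Answer: {e, p²q, p⁶q²}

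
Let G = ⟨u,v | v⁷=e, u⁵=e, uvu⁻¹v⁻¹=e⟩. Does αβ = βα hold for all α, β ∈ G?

Each pair of generators commutes: u·v = uv = v·u. Since the generators pairwise commute, every element of G commutes with every other, so G is abelian.

Answer: Yes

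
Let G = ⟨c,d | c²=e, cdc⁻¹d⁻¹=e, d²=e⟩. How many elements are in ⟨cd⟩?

|⟨cd⟩| equals the order of cd. Compute successive powers until reaching e:
  (cd)¹ = cd, (cd)² = e.
The smallest positive k with (cd)ᵏ = e is 2, so |⟨cd⟩| = 2.

Answer: 2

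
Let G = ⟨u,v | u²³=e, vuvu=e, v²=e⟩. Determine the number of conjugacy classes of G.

The conjugacy classes (representative and size) are:
  [e] (size 1), [u] (size 2), [u²¹] (size 2), [u²⁰] (size 2), [u⁴] (size 2), [u¹⁸] (size 2), [u⁶] (size 2), [u¹⁶] (size 2), [u⁸] (size 2), [u⁹] (size 2), [u¹⁰] (size 2), [u¹²] (size 2), [u¹⁸v] (size 23).
Class equation: 1 + 2 + 2 + 2 + 2 + 2 + 2 + 2 + 2 + 2 + 2 + 2 + 23 = 46 = |G|. So G has 13 conjugacy classes.

Answer: 13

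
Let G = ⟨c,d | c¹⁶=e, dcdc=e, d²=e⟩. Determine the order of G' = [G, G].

G' = [G, G] is generated by all commutators. The generator-pair commutators are: [c, d] = c².
The subgroup they normally generate is {e, c², c⁴, c⁶, c⁸, c¹⁰, c¹², c¹⁴}, of order 8.
Check: |G/G'| = 32/8 = 4 is the order of the abelianisation.

Answer: 8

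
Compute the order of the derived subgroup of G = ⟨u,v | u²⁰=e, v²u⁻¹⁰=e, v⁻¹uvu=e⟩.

G' = [G, G] is generated by all commutators. The generator-pair commutators are: [u, v] = u².
The subgroup they normally generate is {e, u², u⁴, u⁶, u⁸, u¹⁰, u¹², u¹⁴, u¹⁶, u¹⁸}, of order 10.
Check: |G/G'| = 40/10 = 4 is the order of the abelianisation.

Answer: 10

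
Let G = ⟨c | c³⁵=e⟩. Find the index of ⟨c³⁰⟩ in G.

First find ord(c³⁰) by computing successive powers:
  (c³⁰)¹ = c³⁰, (c³⁰)² = c²⁵, (c³⁰)³ = c²⁰, (c³⁰)⁴ = c¹⁵, (c³⁰)⁵ = c¹⁰, (c³⁰)⁶ = c⁵, (c³⁰)⁷ = e.
So |⟨c³⁰⟩| = ord(c³⁰) = 7. With |G| = 35, by Lagrange [G : ⟨c³⁰⟩] = 35/7 = 5.

Answer: 5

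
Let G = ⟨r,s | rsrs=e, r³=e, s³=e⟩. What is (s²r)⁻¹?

The order of (s²r) is 3 (smallest k with (s²r)ᵏ = e), so (s²r)⁻¹ = (s²r)² = r²s.
Check: (s²r) · (r²s) → (s²r) · r² = s²;   (s²) · s = e, giving e as required.

Answer: r²s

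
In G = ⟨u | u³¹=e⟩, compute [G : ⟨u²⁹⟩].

First find ord(u²⁹) by computing successive powers:
  (u²⁹)¹ = u²⁹, (u²⁹)² = u²⁷, (u²⁹)³ = u²⁵, (u²⁹)⁴ = u²³, (u²⁹)⁵ = u²¹, (u²⁹)⁶ = u¹⁹, (u²⁹)⁷ = u¹⁷, (u²⁹)⁸ = u¹⁵, (u²⁹)⁹ = u¹³, (u²⁹)¹⁰ = u¹¹, (u²⁹)¹¹ = u⁹, (u²⁹)¹² = u⁷, (u²⁹)¹³ = u⁵, (u²⁹)¹⁴ = u³, (u²⁹)¹⁵ = u, (u²⁹)¹⁶ = u³⁰, (u²⁹)¹⁷ = u²⁸, (u²⁹)¹⁸ = u²⁶, (u²⁹)¹⁹ = u²⁴, (u²⁹)²⁰ = u²², (u²⁹)²¹ = u²⁰, (u²⁹)²² = u¹⁸, (u²⁹)²³ = u¹⁶, (u²⁹)²⁴ = u¹⁴, (u²⁹)²⁵ = u¹², (u²⁹)²⁶ = u¹⁰, (u²⁹)²⁷ = u⁸, (u²⁹)²⁸ = u⁶, (u²⁹)²⁹ = u⁴, (u²⁹)³⁰ = u², (u²⁹)³¹ = e.
So |⟨u²⁹⟩| = ord(u²⁹) = 31. With |G| = 31, by Lagrange [G : ⟨u²⁹⟩] = 31/31 = 1.

Answer: 1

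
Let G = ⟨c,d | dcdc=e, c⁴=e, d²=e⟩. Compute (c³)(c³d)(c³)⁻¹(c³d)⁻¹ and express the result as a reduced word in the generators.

[(c³), (c³d)] = (c³)·(c³d)·(c³)⁻¹·(c³d)⁻¹.
  (c³) · (c³d) = c²d
  (c²d) · c = cd
  (cd) · (c³d) = c²

Answer: c²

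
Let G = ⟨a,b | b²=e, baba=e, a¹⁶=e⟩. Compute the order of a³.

Compute successive powers until reaching e:
  (a³)¹ = a³, (a³)² = a⁶, (a³)³ = a⁹, (a³)⁴ = a¹², (a³)⁵ = a¹⁵, (a³)⁶ = a², (a³)⁷ = a⁵, (a³)⁸ = a⁸, (a³)⁹ = a¹¹, (a³)¹⁰ = a¹⁴, (a³)¹¹ = a, (a³)¹² = a⁴, (a³)¹³ = a⁷, (a³)¹⁴ = a¹⁰, (a³)¹⁵ = a¹³, (a³)¹⁶ = e.
The smallest positive k with (a³)ᵏ = e is 16.

Answer: 16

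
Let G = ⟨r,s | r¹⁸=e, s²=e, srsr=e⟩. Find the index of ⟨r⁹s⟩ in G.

First find ord(r⁹s) by computing successive powers:
  (r⁹s)¹ = r⁹s, (r⁹s)² = e.
So |⟨r⁹s⟩| = ord(r⁹s) = 2. With |G| = 36, by Lagrange [G : ⟨r⁹s⟩] = 36/2 = 18.

Answer: 18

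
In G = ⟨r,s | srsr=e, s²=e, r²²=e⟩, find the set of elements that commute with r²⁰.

⟨r²⁰⟩ ⊆ C_G(r²⁰) since powers of r²⁰ commute with r²⁰; so |C_G(r²⁰)| ≥ |⟨r²⁰⟩| = 11.
By orbit–stabilizer, |C_G(r²⁰)| = |G| / |conj. class of r²⁰| = 44 / 2 = 22.
The 22 elements commuting with r²⁰ are {e, r, r², r³, r⁴, r⁵, r⁶, r⁷, r⁸, r⁹, r¹⁰, r¹¹, r¹², r¹³, r¹⁴, r¹⁵, r¹⁶, r¹⁷, r¹⁸, r¹⁹, r²⁰, r²¹}.

Answer: {e, r, r², r³, r⁴, r⁵, r⁶, r⁷, r⁸, r⁹, r¹⁰, r¹¹, r¹², r¹³, r¹⁴, r¹⁵, r¹⁶, r¹⁷, r¹⁸, r¹⁹, r²⁰, r²¹}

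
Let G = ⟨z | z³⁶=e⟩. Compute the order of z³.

Compute successive powers until reaching e:
  (z³)¹ = z³, (z³)² = z⁶, (z³)³ = z⁹, (z³)⁴ = z¹², (z³)⁵ = z¹⁵, (z³)⁶ = z¹⁸, (z³)⁷ = z²¹, (z³)⁸ = z²⁴, (z³)⁹ = z²⁷, (z³)¹⁰ = z³⁰, (z³)¹¹ = z³³, (z³)¹² = e.
The smallest positive k with (z³)ᵏ = e is 12.

Answer: 12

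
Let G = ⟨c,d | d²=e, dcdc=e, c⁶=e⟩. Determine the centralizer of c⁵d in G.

⟨c⁵d⟩ ⊆ C_G(c⁵d) since powers of c⁵d commute with c⁵d; so |C_G(c⁵d)| ≥ |⟨c⁵d⟩| = 2.
By orbit–stabilizer, |C_G(c⁵d)| = |G| / |conj. class of c⁵d| = 12 / 3 = 4.
The 4 elements commuting with c⁵d are {e, c³, c⁵d, c²d}.

Answer: {e, c³, c⁵d, c²d}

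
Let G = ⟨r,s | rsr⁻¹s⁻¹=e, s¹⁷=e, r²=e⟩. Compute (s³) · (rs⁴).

Compute (s³) · (rs⁴) by multiplying left to right and reducing via the relations at each step:
  (s³) · r = rs³
  (rs³) · s⁴ = rs⁷

Answer: rs⁷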